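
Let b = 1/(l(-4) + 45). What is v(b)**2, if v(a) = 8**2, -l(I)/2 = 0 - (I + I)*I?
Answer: 4096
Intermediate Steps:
l(I) = 4*I**2 (l(I) = -2*(0 - (I + I)*I) = -2*(0 - 2*I*I) = -2*(0 - 2*I**2) = -(-4)*I**2 = 4*I**2)
b = 1/109 (b = 1/(4*(-4)**2 + 45) = 1/(4*16 + 45) = 1/(64 + 45) = 1/109 ≈ 0.0091743)
v(a) = 64
v(b)**2 = 64**2 = 4096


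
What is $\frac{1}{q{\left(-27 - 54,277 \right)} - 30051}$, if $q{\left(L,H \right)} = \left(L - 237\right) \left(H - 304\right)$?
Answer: $- \frac{1}{21465} \approx -4.6587 \cdot 10^{-5}$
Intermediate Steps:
$q{\left(L,H \right)} = \left(-304 + H\right) \left(-237 + L\right)$ ($q{\left(L,H \right)} = \left(-237 + L\right) \left(-304 + H\right) = \left(-304 + H\right) \left(-237 + L\right)$)
$\frac{1}{q{\left(-27 - 54,277 \right)} - 30051} = \frac{1}{\left(72048 - 304 \left(-27 - 54\right) - 65649 + 277 \left(-27 - 54\right)\right) - 30051} = \frac{1}{\left(72048 - -24624 - 65649 + 277 \left(-81\right)\right) - 30051} = \frac{1}{\left(72048 + 24624 - 65649 - 22437\right) - 30051} = \frac{1}{8586 - 30051} = \frac{1}{-21465} = - \frac{1}{21465}$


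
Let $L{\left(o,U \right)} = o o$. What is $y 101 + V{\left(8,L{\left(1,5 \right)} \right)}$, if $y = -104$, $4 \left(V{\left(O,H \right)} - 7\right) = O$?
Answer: $-10495$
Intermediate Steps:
$L{\left(o,U \right)} = o^{2}$
$V{\left(O,H \right)} = 7 + \frac{O}{4}$
$y 101 + V{\left(8,L{\left(1,5 \right)} \right)} = \left(-104\right) 101 + \left(7 + \frac{1}{4} \cdot 8\right) = -10504 + \left(7 + 2\right) = -10504 + 9 = -10495$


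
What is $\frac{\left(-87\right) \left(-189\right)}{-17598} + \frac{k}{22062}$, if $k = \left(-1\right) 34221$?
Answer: $- \frac{3829312}{1540663} \approx -2.4855$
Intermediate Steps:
$k = -34221$
$\frac{\left(-87\right) \left(-189\right)}{-17598} + \frac{k}{22062} = \frac{\left(-87\right) \left(-189\right)}{-17598} - \frac{34221}{22062} = 16443 \left(- \frac{1}{17598}\right) - \frac{11407}{7354} = - \frac{783}{838} - \frac{11407}{7354} = - \frac{3829312}{1540663}$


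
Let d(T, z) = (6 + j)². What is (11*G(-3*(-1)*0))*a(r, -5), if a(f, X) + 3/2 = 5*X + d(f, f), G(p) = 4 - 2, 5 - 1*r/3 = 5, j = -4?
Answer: -495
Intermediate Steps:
r = 0 (r = 15 - 3*5 = 15 - 15 = 0)
d(T, z) = 4 (d(T, z) = (6 - 4)² = 2² = 4)
G(p) = 2
a(f, X) = 5/2 + 5*X (a(f, X) = -3/2 + (5*X + 4) = -3/2 + (4 + 5*X) = 5/2 + 5*X)
(11*G(-3*(-1)*0))*a(r, -5) = (11*2)*(5/2 + 5*(-5)) = 22*(5/2 - 25) = 22*(-45/2) = -495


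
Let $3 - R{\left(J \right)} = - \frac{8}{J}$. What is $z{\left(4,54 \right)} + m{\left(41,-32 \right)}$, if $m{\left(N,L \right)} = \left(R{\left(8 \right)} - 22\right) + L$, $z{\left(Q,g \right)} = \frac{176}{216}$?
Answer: $- \frac{1328}{27} \approx -49.185$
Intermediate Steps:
$R{\left(J \right)} = 3 + \frac{8}{J}$ ($R{\left(J \right)} = 3 - - \frac{8}{J} = 3 + \frac{8}{J}$)
$z{\left(Q,g \right)} = \frac{22}{27}$ ($z{\left(Q,g \right)} = 176 \cdot \frac{1}{216} = \frac{22}{27}$)
$m{\left(N,L \right)} = -18 + L$ ($m{\left(N,L \right)} = \left(\left(3 + \frac{8}{8}\right) - 22\right) + L = \left(\left(3 + 8 \cdot \frac{1}{8}\right) - 22\right) + L = \left(\left(3 + 1\right) - 22\right) + L = \left(4 - 22\right) + L = -18 + L$)
$z{\left(4,54 \right)} + m{\left(41,-32 \right)} = \frac{22}{27} - 50 = - \frac{1328}{27}$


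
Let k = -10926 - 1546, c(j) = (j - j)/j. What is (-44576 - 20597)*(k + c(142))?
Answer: 812837656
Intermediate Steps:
c(j) = 0 (c(j) = 0/j = 0)
k = -12472
(-44576 - 20597)*(k + c(142)) = (-44576 - 20597)*(-12472 + 0) = -65173*(-12472) = 812837656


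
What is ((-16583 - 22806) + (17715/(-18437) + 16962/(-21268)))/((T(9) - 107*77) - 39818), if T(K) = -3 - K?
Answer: 7722914981069/9424362859002 ≈ 0.81946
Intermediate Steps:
((-16583 - 22806) + (17715/(-18437) + 16962/(-21268)))/((T(9) - 107*77) - 39818) = ((-16583 - 22806) + (17715/(-18437) + 16962/(-21268)))/(((-3 - 1*9) - 107*77) - 39818) = (-39389 + (17715*(-1/18437) + 16962*(-1/21268)))/(((-3 - 9) - 8239) - 39818) = (-39389 + (-17715/18437 - 8481/10634))/((-12 - 8239) - 39818) = (-39389 - 344745507/196059058)/(-8251 - 39818) = -7722914981069/196059058/(-48069) = -7722914981069/196059058*(-1/48069) = 7722914981069/9424362859002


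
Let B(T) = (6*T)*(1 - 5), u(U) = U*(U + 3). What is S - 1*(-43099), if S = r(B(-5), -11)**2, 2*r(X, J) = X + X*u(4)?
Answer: 3070699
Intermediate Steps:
u(U) = U*(3 + U)
B(T) = -24*T (B(T) = (6*T)*(-4) = -24*T)
r(X, J) = 29*X/2 (r(X, J) = (X + X*(4*(3 + 4)))/2 = (X + X*(4*7))/2 = (X + X*28)/2 = (X + 28*X)/2 = (29*X)/2 = 29*X/2)
S = 3027600 (S = (29*(-24*(-5))/2)**2 = ((29/2)*120)**2 = 1740**2 = 3027600)
S - 1*(-43099) = 3027600 - 1*(-43099) = 3027600 + 43099 = 3070699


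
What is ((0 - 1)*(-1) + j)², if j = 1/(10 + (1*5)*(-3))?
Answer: 16/25 ≈ 0.64000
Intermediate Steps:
j = -⅕ (j = 1/(10 + 5*(-3)) = 1/(10 - 15) = 1/(-5) = -⅕ ≈ -0.20000)
((0 - 1)*(-1) + j)² = ((0 - 1)*(-1) - ⅕)² = (-1*(-1) - ⅕)² = (1 - ⅕)² = (⅘)² = 16/25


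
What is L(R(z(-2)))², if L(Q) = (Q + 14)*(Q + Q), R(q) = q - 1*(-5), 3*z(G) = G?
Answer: 2044900/81 ≈ 25246.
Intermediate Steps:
z(G) = G/3
R(q) = 5 + q (R(q) = q + 5 = 5 + q)
L(Q) = 2*Q*(14 + Q) (L(Q) = (14 + Q)*(2*Q) = 2*Q*(14 + Q))
L(R(z(-2)))² = (2*(5 + (⅓)*(-2))*(14 + (5 + (⅓)*(-2))))² = (2*(5 - ⅔)*(14 + (5 - ⅔)))² = (2*(13/3)*(14 + 13/3))² = (2*(13/3)*(55/3))² = (1430/9)² = 2044900/81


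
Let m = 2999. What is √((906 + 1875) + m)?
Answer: 34*√5 ≈ 76.026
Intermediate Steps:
√((906 + 1875) + m) = √((906 + 1875) + 2999) = √(2781 + 2999) = √5780 = 34*√5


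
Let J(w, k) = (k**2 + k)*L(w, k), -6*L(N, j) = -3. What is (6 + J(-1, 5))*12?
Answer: 252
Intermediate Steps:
L(N, j) = 1/2 (L(N, j) = -1/6*(-3) = 1/2)
J(w, k) = k/2 + k**2/2 (J(w, k) = (k**2 + k)*(1/2) = (k + k**2)*(1/2) = k/2 + k**2/2)
(6 + J(-1, 5))*12 = (6 + (1/2)*5*(1 + 5))*12 = (6 + (1/2)*5*6)*12 = (6 + 15)*12 = 21*12 = 252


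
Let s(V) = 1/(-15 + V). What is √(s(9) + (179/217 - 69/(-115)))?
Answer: √53323410/6510 ≈ 1.1217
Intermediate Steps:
√(s(9) + (179/217 - 69/(-115))) = √(1/(-15 + 9) + (179/217 - 69/(-115))) = √(1/(-6) + (179*(1/217) - 69*(-1/115))) = √(-⅙ + (179/217 + ⅗)) = √(-⅙ + 1546/1085) = √(8191/6510) = √53323410/6510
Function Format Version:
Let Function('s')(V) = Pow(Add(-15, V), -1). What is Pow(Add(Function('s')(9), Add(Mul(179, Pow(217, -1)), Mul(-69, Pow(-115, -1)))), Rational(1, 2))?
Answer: Mul(Rational(1, 6510), Pow(53323410, Rational(1, 2))) ≈ 1.1217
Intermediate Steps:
Pow(Add(Function('s')(9), Add(Mul(179, Pow(217, -1)), Mul(-69, Pow(-115, -1)))), Rational(1, 2)) = Pow(Add(Pow(Add(-15, 9), -1), Add(Mul(179, Pow(217, -1)), Mul(-69, Pow(-115, -1)))), Rational(1, 2)) = Pow(Add(Pow(-6, -1), Add(Mul(179, Rational(1, 217)), Mul(-69, Rational(-1, 115)))), Rational(1, 2)) = Pow(Add(Rational(-1, 6), Add(Rational(179, 217), Rational(3, 5))), Rational(1, 2)) = Pow(Add(Rational(-1, 6), Rational(1546, 1085)), Rational(1, 2)) = Pow(Rational(8191, 6510), Rational(1, 2)) = Mul(Rational(1, 6510), Pow(53323410, Rational(1, 2)))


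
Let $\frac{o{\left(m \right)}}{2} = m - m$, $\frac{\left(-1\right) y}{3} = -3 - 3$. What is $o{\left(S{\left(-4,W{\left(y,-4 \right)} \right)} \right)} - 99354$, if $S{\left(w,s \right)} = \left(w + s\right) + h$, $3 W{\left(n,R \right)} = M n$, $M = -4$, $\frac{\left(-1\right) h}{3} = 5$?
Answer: $-99354$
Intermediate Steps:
$h = -15$ ($h = \left(-3\right) 5 = -15$)
$y = 18$ ($y = - 3 \left(-3 - 3\right) = \left(-3\right) \left(-6\right) = 18$)
$W{\left(n,R \right)} = - \frac{4 n}{3}$ ($W{\left(n,R \right)} = \frac{\left(-4\right) n}{3} = - \frac{4 n}{3}$)
$S{\left(w,s \right)} = -15 + s + w$ ($S{\left(w,s \right)} = \left(w + s\right) - 15 = \left(s + w\right) - 15 = -15 + s + w$)
$o{\left(m \right)} = 0$ ($o{\left(m \right)} = 2 \left(m - m\right) = 2 \cdot 0 = 0$)
$o{\left(S{\left(-4,W{\left(y,-4 \right)} \right)} \right)} - 99354 = 0 - 99354 = -99354$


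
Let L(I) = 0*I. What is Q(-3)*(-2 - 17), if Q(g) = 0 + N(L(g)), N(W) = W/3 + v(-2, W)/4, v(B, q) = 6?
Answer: -57/2 ≈ -28.500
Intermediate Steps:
L(I) = 0
N(W) = 3/2 + W/3 (N(W) = W/3 + 6/4 = W*(⅓) + 6*(¼) = W/3 + 3/2 = 3/2 + W/3)
Q(g) = 3/2 (Q(g) = 0 + (3/2 + (⅓)*0) = 0 + (3/2 + 0) = 0 + 3/2 = 3/2)
Q(-3)*(-2 - 17) = 3*(-2 - 17)/2 = (3/2)*(-19) = -57/2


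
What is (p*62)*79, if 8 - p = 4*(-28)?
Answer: 587760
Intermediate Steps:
p = 120 (p = 8 - 4*(-28) = 8 - 1*(-112) = 8 + 112 = 120)
(p*62)*79 = (120*62)*79 = 7440*79 = 587760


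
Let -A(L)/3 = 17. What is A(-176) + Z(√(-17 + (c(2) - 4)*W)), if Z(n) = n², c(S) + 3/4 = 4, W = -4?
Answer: -65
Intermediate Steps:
A(L) = -51 (A(L) = -3*17 = -51)
c(S) = 13/4 (c(S) = -¾ + 4 = 13/4)
A(-176) + Z(√(-17 + (c(2) - 4)*W)) = -51 + (√(-17 + (13/4 - 4)*(-4)))² = -51 + (√(-17 - ¾*(-4)))² = -51 + (√(-17 + 3))² = -51 + (√(-14))² = -51 + (I*√14)² = -51 - 14 = -65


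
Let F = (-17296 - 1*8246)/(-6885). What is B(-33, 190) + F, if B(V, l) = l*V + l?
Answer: -1549454/255 ≈ -6076.3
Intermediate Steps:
F = 946/255 (F = (-17296 - 8246)*(-1/6885) = -25542*(-1/6885) = 946/255 ≈ 3.7098)
B(V, l) = l + V*l (B(V, l) = V*l + l = l + V*l)
B(-33, 190) + F = 190*(1 - 33) + 946/255 = 190*(-32) + 946/255 = -6080 + 946/255 = -1549454/255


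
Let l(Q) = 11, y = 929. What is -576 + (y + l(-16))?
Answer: 364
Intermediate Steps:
-576 + (y + l(-16)) = -576 + (929 + 11) = -576 + 940 = 364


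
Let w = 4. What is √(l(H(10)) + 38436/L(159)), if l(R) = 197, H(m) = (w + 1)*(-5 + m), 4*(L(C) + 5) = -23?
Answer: I*√6246739/43 ≈ 58.124*I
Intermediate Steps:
L(C) = -43/4 (L(C) = -5 + (¼)*(-23) = -5 - 23/4 = -43/4)
H(m) = -25 + 5*m (H(m) = (4 + 1)*(-5 + m) = 5*(-5 + m) = -25 + 5*m)
√(l(H(10)) + 38436/L(159)) = √(197 + 38436/(-43/4)) = √(197 + 38436*(-4/43)) = √(197 - 153744/43) = √(-145273/43) = I*√6246739/43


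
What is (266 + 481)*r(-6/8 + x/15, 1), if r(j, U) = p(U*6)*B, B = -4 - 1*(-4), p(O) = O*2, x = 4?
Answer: 0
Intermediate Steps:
p(O) = 2*O
B = 0 (B = -4 + 4 = 0)
r(j, U) = 0 (r(j, U) = (2*(U*6))*0 = (2*(6*U))*0 = (12*U)*0 = 0)
(266 + 481)*r(-6/8 + x/15, 1) = (266 + 481)*0 = 747*0 = 0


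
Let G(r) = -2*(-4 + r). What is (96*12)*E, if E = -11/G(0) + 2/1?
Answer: 720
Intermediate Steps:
G(r) = 8 - 2*r
E = 5/8 (E = -11/(8 - 2*0) + 2/1 = -11/(8 + 0) + 2*1 = -11/8 + 2 = 5/8 ≈ 0.62500)
(96*12)*E = (96*12)*(5/8) = 1152*(5/8) = 720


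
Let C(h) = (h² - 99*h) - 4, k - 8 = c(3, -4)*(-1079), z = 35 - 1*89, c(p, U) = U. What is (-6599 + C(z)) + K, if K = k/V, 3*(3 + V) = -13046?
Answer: 21645273/13055 ≈ 1658.0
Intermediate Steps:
V = -13055/3 (V = -3 + (⅓)*(-13046) = -3 - 13046/3 = -13055/3 ≈ -4351.7)
z = -54 (z = 35 - 89 = -54)
k = 4324 (k = 8 - 4*(-1079) = 8 + 4316 = 4324)
C(h) = -4 + h² - 99*h
K = -12972/13055 (K = 4324/(-13055/3) = 4324*(-3/13055) = -12972/13055 ≈ -0.99364)
(-6599 + C(z)) + K = (-6599 + (-4 + (-54)² - 99*(-54))) - 12972/13055 = (-6599 + (-4 + 2916 + 5346)) - 12972/13055 = (-6599 + 8258) - 12972/13055 = 1659 - 12972/13055 = 21645273/13055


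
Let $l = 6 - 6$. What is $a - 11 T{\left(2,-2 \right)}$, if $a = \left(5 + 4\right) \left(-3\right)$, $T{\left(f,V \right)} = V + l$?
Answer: $-5$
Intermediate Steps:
$l = 0$ ($l = 6 - 6 = 0$)
$T{\left(f,V \right)} = V$ ($T{\left(f,V \right)} = V + 0 = V$)
$a = -27$ ($a = 9 \left(-3\right) = -27$)
$a - 11 T{\left(2,-2 \right)} = -27 - -22 = -27 + 22 = -5$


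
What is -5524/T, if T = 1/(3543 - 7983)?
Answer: 24526560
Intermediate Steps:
T = -1/4440 (T = 1/(-4440) = -1/4440 ≈ -0.00022523)
-5524/T = -5524/(-1/4440) = -5524*(-4440) = 24526560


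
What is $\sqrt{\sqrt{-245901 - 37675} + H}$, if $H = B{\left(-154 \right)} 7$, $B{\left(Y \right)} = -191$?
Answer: $\sqrt{-1337 + 2 i \sqrt{70894}} \approx 7.1466 + 37.257 i$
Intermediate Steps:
$H = -1337$ ($H = \left(-191\right) 7 = -1337$)
$\sqrt{\sqrt{-245901 - 37675} + H} = \sqrt{\sqrt{-245901 - 37675} - 1337} = \sqrt{\sqrt{-283576} - 1337} = \sqrt{2 i \sqrt{70894} - 1337} = \sqrt{-1337 + 2 i \sqrt{70894}}$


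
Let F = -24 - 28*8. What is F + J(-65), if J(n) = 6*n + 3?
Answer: -635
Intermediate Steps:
J(n) = 3 + 6*n
F = -248 (F = -24 - 224 = -248)
F + J(-65) = -248 + (3 + 6*(-65)) = -248 + (3 - 390) = -248 - 387 = -635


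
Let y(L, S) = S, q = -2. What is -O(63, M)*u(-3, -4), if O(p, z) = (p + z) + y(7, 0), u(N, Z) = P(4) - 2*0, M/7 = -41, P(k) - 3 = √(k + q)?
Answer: 672 + 224*√2 ≈ 988.78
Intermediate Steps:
P(k) = 3 + √(-2 + k) (P(k) = 3 + √(k - 2) = 3 + √(-2 + k))
M = -287 (M = 7*(-41) = -287)
u(N, Z) = 3 + √2 (u(N, Z) = (3 + √(-2 + 4)) - 2*0 = (3 + √2) + 0 = 3 + √2)
O(p, z) = p + z (O(p, z) = (p + z) + 0 = p + z)
-O(63, M)*u(-3, -4) = -(63 - 287)*(3 + √2) = -(-224)*(3 + √2) = -(-672 - 224*√2) = 672 + 224*√2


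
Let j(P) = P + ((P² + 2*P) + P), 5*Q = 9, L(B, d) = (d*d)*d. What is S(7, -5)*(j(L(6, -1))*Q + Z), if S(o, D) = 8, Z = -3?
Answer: -336/5 ≈ -67.200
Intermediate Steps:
L(B, d) = d³ (L(B, d) = d²*d = d³)
Q = 9/5 (Q = (⅕)*9 = 9/5 ≈ 1.8000)
j(P) = P² + 4*P (j(P) = P + (P² + 3*P) = P² + 4*P)
S(7, -5)*(j(L(6, -1))*Q + Z) = 8*(((-1)³*(4 + (-1)³))*(9/5) - 3) = 8*(-(4 - 1)*(9/5) - 3) = 8*(-1*3*(9/5) - 3) = 8*(-3*9/5 - 3) = 8*(-27/5 - 3) = 8*(-42/5) = -336/5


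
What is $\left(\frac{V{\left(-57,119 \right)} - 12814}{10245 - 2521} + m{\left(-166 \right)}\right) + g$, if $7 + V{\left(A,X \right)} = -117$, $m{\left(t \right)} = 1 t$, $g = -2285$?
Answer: $- \frac{9472231}{3862} \approx -2452.7$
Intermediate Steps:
$m{\left(t \right)} = t$
$V{\left(A,X \right)} = -124$ ($V{\left(A,X \right)} = -7 - 117 = -124$)
$\left(\frac{V{\left(-57,119 \right)} - 12814}{10245 - 2521} + m{\left(-166 \right)}\right) + g = \left(\frac{-124 - 12814}{10245 - 2521} - 166\right) - 2285 = \left(- \frac{12938}{7724} - 166\right) - 2285 = \left(\left(-12938\right) \frac{1}{7724} - 166\right) - 2285 = \left(- \frac{6469}{3862} - 166\right) - 2285 = - \frac{647561}{3862} - 2285 = - \frac{9472231}{3862}$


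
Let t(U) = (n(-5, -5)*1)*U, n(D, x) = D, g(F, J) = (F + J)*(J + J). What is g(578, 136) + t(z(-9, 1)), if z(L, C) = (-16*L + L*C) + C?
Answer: 193528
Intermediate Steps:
g(F, J) = 2*J*(F + J) (g(F, J) = (F + J)*(2*J) = 2*J*(F + J))
z(L, C) = C - 16*L + C*L (z(L, C) = (-16*L + C*L) + C = C - 16*L + C*L)
t(U) = -5*U (t(U) = (-5*1)*U = -5*U)
g(578, 136) + t(z(-9, 1)) = 2*136*(578 + 136) - 5*(1 - 16*(-9) + 1*(-9)) = 2*136*714 - 5*(1 + 144 - 9) = 194208 - 5*136 = 194208 - 680 = 193528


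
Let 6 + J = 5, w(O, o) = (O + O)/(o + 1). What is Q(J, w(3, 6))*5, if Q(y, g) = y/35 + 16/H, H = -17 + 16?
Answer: -561/7 ≈ -80.143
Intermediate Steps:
w(O, o) = 2*O/(1 + o) (w(O, o) = (2*O)/(1 + o) = 2*O/(1 + o))
J = -1 (J = -6 + 5 = -1)
H = -1
Q(y, g) = -16 + y/35 (Q(y, g) = y/35 + 16/(-1) = y*(1/35) + 16*(-1) = y/35 - 16 = -16 + y/35)
Q(J, w(3, 6))*5 = (-16 + (1/35)*(-1))*5 = (-16 - 1/35)*5 = -561/35*5 = -561/7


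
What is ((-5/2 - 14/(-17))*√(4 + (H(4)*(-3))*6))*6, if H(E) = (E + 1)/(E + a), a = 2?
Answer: -171*I*√11/17 ≈ -33.361*I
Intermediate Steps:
H(E) = (1 + E)/(2 + E) (H(E) = (E + 1)/(E + 2) = (1 + E)/(2 + E))
((-5/2 - 14/(-17))*√(4 + (H(4)*(-3))*6))*6 = ((-5/2 - 14/(-17))*√(4 + (((1 + 4)/(2 + 4))*(-3))*6))*6 = ((-5*½ - 14*(-1/17))*√(4 + ((5/6)*(-3))*6))*6 = ((-5/2 + 14/17)*√(4 + (((⅙)*5)*(-3))*6))*6 = -57*√(4 + ((⅚)*(-3))*6)/34*6 = -57*√(4 - 5/2*6)/34*6 = -57*√(4 - 15)/34*6 = -57*I*√11/34*6 = -171*I*√11/17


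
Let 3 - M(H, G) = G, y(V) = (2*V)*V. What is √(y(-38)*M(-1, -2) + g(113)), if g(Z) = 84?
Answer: 2*√3631 ≈ 120.52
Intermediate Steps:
y(V) = 2*V²
M(H, G) = 3 - G
√(y(-38)*M(-1, -2) + g(113)) = √((2*(-38)²)*(3 - 1*(-2)) + 84) = √((2*1444)*(3 + 2) + 84) = √(2888*5 + 84) = √(14440 + 84) = √14524 = 2*√3631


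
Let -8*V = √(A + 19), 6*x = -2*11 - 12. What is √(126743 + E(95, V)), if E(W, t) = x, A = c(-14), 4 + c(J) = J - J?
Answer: 2*√285159/3 ≈ 356.00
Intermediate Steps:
c(J) = -4 (c(J) = -4 + (J - J) = -4 + 0 = -4)
A = -4
x = -17/3 (x = (-2*11 - 12)/6 = (-22 - 12)/6 = (⅙)*(-34) = -17/3 ≈ -5.6667)
V = -√15/8 (V = -√(-4 + 19)/8 = -√15/8 ≈ -0.48412)
E(W, t) = -17/3
√(126743 + E(95, V)) = √(126743 - 17/3) = √(380212/3) = 2*√285159/3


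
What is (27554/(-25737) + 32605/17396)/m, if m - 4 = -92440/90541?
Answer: 202353793081/750068689968 ≈ 0.26978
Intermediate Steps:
m = 269724/90541 (m = 4 - 92440/90541 = 269724/90541 ≈ 2.9790)
(27554/(-25737) + 32605/17396)/m = (27554/(-25737) + 32605/17396)/(269724/90541) = (27554*(-1/25737) + 32605*(1/17396))*(90541/269724) = (-1198/1119 + 32605/17396)*(90541/269724) = (15644587/19466124)*(90541/269724) = 202353793081/750068689968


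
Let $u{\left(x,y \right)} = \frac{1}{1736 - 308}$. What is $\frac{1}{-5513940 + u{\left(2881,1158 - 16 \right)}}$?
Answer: $- \frac{1428}{7873906319} \approx -1.8136 \cdot 10^{-7}$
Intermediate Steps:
$u{\left(x,y \right)} = \frac{1}{1428}$
$\frac{1}{-5513940 + u{\left(2881,1158 - 16 \right)}} = \frac{1}{-5513940 + \frac{1}{1428}} = \frac{1}{- \frac{7873906319}{1428}} = - \frac{1428}{7873906319}$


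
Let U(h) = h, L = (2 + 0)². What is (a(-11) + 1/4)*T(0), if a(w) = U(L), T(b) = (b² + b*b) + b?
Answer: 0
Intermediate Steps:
T(b) = b + 2*b² (T(b) = (b² + b²) + b = 2*b² + b = b + 2*b²)
L = 4 (L = 2² = 4)
a(w) = 4
(a(-11) + 1/4)*T(0) = (4 + 1/4)*(0*(1 + 2*0)) = (4 + ¼)*(0*(1 + 0)) = 17*(0*1)/4 = (17/4)*0 = 0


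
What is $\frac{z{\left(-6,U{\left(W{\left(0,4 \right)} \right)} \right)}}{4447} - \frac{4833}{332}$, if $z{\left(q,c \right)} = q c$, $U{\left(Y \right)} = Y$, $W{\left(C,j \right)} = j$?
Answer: $- \frac{21500319}{1476404} \approx -14.563$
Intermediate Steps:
$z{\left(q,c \right)} = c q$
$\frac{z{\left(-6,U{\left(W{\left(0,4 \right)} \right)} \right)}}{4447} - \frac{4833}{332} = \frac{4 \left(-6\right)}{4447} - \frac{4833}{332} = \left(-24\right) \frac{1}{4447} - \frac{4833}{332} = - \frac{24}{4447} - \frac{4833}{332} = - \frac{21500319}{1476404}$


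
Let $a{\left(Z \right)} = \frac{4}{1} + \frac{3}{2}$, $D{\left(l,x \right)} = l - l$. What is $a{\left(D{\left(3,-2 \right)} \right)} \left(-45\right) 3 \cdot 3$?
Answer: $- \frac{4455}{2} \approx -2227.5$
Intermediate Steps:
$D{\left(l,x \right)} = 0$
$a{\left(Z \right)} = \frac{11}{2}$ ($a{\left(Z \right)} = 4 \cdot 1 + 3 \cdot \frac{1}{2} = 4 + \frac{3}{2} = \frac{11}{2}$)
$a{\left(D{\left(3,-2 \right)} \right)} \left(-45\right) 3 \cdot 3 = \frac{11}{2} \left(-45\right) 3 \cdot 3 = \left(- \frac{495}{2}\right) 9 = - \frac{4455}{2}$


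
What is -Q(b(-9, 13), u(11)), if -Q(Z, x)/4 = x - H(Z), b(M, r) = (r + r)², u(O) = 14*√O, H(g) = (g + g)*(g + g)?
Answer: -7311616 + 56*√11 ≈ -7.3114e+6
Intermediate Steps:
H(g) = 4*g² (H(g) = (2*g)*(2*g) = 4*g²)
b(M, r) = 4*r² (b(M, r) = (2*r)² = 4*r²)
Q(Z, x) = -4*x + 16*Z² (Q(Z, x) = -4*(x - 4*Z²) = -4*x + 16*Z²)
-Q(b(-9, 13), u(11)) = -(-56*√11 + 16*(4*13²)²) = -(-56*√11 + 16*(4*169)²) = -(-56*√11 + 16*676²) = -(-56*√11 + 16*456976) = -(-56*√11 + 7311616) = -(7311616 - 56*√11) = -7311616 + 56*√11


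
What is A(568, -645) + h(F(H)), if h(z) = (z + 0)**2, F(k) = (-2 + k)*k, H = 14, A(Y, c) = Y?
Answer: 28792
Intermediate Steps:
F(k) = k*(-2 + k)
h(z) = z**2
A(568, -645) + h(F(H)) = 568 + (14*(-2 + 14))**2 = 568 + (14*12)**2 = 568 + 168**2 = 568 + 28224 = 28792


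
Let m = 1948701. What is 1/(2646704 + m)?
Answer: 1/4595405 ≈ 2.1761e-7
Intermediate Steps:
1/(2646704 + m) = 1/(2646704 + 1948701) = 1/4595405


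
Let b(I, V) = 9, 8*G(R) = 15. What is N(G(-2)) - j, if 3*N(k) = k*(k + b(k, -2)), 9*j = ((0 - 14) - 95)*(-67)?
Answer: -463477/576 ≈ -804.65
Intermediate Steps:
G(R) = 15/8 (G(R) = (1/8)*15 = 15/8)
j = 7303/9 (j = (((0 - 14) - 95)*(-67))/9 = ((-14 - 95)*(-67))/9 = (-109*(-67))/9 = (1/9)*7303 = 7303/9 ≈ 811.44)
N(k) = k*(9 + k)/3 (N(k) = (k*(k + 9))/3 = (k*(9 + k))/3 = k*(9 + k)/3)
N(G(-2)) - j = (1/3)*(15/8)*(9 + 15/8) - 1*7303/9 = (1/3)*(15/8)*(87/8) - 7303/9 = 435/64 - 7303/9 = -463477/576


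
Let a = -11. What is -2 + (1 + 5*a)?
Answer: -56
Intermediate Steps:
-2 + (1 + 5*a) = -2 + (1 + 5*(-11)) = -2 + (1 - 55) = -2 - 54 = -56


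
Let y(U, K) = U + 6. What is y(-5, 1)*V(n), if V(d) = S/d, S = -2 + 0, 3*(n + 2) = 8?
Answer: -3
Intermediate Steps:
n = ⅔ (n = -2 + (⅓)*8 = -2 + 8/3 = ⅔ ≈ 0.66667)
S = -2
y(U, K) = 6 + U
V(d) = -2/d
y(-5, 1)*V(n) = (6 - 5)*(-2/⅔) = 1*(-2*3/2) = 1*(-3) = -3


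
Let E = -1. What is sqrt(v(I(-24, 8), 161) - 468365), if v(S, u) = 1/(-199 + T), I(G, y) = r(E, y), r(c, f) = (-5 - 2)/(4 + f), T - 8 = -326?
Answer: I*sqrt(125188813002)/517 ≈ 684.37*I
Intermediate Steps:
T = -318 (T = 8 - 326 = -318)
r(c, f) = -7/(4 + f)
I(G, y) = -7/(4 + y)
v(S, u) = -1/517 (v(S, u) = 1/(-199 - 318) = 1/(-517) = -1/517)
sqrt(v(I(-24, 8), 161) - 468365) = sqrt(-1/517 - 468365) = sqrt(-242144706/517) = I*sqrt(125188813002)/517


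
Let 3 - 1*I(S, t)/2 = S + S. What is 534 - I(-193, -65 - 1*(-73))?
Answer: -244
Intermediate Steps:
I(S, t) = 6 - 4*S (I(S, t) = 6 - 2*(S + S) = 6 - 4*S)
534 - I(-193, -65 - 1*(-73)) = 534 - (6 - 4*(-193)) = 534 - (6 + 772) = 534 - 1*778 = 534 - 778 = -244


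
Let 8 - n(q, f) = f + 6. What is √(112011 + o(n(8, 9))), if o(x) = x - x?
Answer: √112011 ≈ 334.68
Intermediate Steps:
n(q, f) = 2 - f (n(q, f) = 8 - (f + 6) = 8 - (6 + f) = 8 + (-6 - f) = 2 - f)
o(x) = 0
√(112011 + o(n(8, 9))) = √(112011 + 0) = √112011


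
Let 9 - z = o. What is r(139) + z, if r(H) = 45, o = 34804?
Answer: -34750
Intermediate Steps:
z = -34795 (z = 9 - 1*34804 = 9 - 34804 = -34795)
r(139) + z = 45 - 34795 = -34750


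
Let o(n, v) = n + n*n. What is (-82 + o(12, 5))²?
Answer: 5476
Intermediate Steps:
o(n, v) = n + n²
(-82 + o(12, 5))² = (-82 + 12*(1 + 12))² = (-82 + 12*13)² = (-82 + 156)² = 74² = 5476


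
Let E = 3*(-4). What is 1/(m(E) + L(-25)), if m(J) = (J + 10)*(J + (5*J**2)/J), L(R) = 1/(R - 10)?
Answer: 35/5039 ≈ 0.0069458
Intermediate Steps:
L(R) = 1/(-10 + R)
E = -12
m(J) = 6*J*(10 + J) (m(J) = (10 + J)*(J + 5*J) = (10 + J)*(6*J) = 6*J*(10 + J))
1/(m(E) + L(-25)) = 1/(6*(-12)*(10 - 12) + 1/(-10 - 25)) = 1/(6*(-12)*(-2) + 1/(-35)) = 1/(144 - 1/35) = 1/(5039/35) = 35/5039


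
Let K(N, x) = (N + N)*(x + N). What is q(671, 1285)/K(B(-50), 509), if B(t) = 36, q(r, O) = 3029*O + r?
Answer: 486617/4905 ≈ 99.208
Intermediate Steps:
q(r, O) = r + 3029*O
K(N, x) = 2*N*(N + x) (K(N, x) = (2*N)*(N + x) = 2*N*(N + x))
q(671, 1285)/K(B(-50), 509) = (671 + 3029*1285)/((2*36*(36 + 509))) = (671 + 3892265)/((2*36*545)) = 3892936/39240 = 3892936*(1/39240) = 486617/4905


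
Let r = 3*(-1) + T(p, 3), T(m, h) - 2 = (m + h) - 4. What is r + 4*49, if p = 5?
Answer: 199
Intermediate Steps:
T(m, h) = -2 + h + m (T(m, h) = 2 + ((m + h) - 4) = 2 + ((h + m) - 4) = 2 + (-4 + h + m) = -2 + h + m)
r = 3 (r = 3*(-1) + (-2 + 3 + 5) = -3 + 6 = 3)
r + 4*49 = 3 + 4*49 = 3 + 196 = 199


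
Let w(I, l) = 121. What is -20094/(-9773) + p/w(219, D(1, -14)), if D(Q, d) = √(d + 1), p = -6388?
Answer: -59998550/1182533 ≈ -50.737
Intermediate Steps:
D(Q, d) = √(1 + d)
-20094/(-9773) + p/w(219, D(1, -14)) = -20094/(-9773) - 6388/121 = -20094*(-1/9773) - 6388*1/121 = 20094/9773 - 6388/121 = -59998550/1182533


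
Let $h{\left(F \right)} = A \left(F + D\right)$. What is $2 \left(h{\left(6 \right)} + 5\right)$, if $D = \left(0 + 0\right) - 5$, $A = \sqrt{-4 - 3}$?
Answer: $10 + 2 i \sqrt{7} \approx 10.0 + 5.2915 i$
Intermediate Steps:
$A = i \sqrt{7}$ ($A = \sqrt{-7} = i \sqrt{7} \approx 2.6458 i$)
$D = -5$ ($D = 0 - 5 = -5$)
$h{\left(F \right)} = i \sqrt{7} \left(-5 + F\right)$ ($h{\left(F \right)} = i \sqrt{7} \left(F - 5\right) = i \sqrt{7} \left(-5 + F\right)$)
$2 \left(h{\left(6 \right)} + 5\right) = 2 \left(i \sqrt{7} \left(-5 + 6\right) + 5\right) = 2 \left(i \sqrt{7} \cdot 1 + 5\right) = 2 \left(i \sqrt{7} + 5\right) = 2 \left(5 + i \sqrt{7}\right) = 10 + 2 i \sqrt{7}$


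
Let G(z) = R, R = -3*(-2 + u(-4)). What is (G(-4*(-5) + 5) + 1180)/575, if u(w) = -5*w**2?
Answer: 62/25 ≈ 2.4800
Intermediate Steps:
R = 246 (R = -3*(-2 - 5*(-4)**2) = -3*(-2 - 5*16) = -3*(-2 - 80) = -3*(-82) = 246)
G(z) = 246
(G(-4*(-5) + 5) + 1180)/575 = (246 + 1180)/575 = 1426*(1/575) = 62/25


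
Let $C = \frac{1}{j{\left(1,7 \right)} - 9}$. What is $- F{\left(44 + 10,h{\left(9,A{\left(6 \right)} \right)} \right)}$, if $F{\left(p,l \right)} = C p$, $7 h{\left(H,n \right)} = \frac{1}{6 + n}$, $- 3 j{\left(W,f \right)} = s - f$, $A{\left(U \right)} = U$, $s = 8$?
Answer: $\frac{81}{14} \approx 5.7857$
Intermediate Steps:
$j{\left(W,f \right)} = - \frac{8}{3} + \frac{f}{3}$ ($j{\left(W,f \right)} = - \frac{8 - f}{3} = - \frac{8}{3} + \frac{f}{3}$)
$h{\left(H,n \right)} = \frac{1}{7 \left(6 + n\right)}$
$C = - \frac{3}{28}$ ($C = \frac{1}{\left(- \frac{8}{3} + \frac{1}{3} \cdot 7\right) - 9} = \frac{1}{\left(- \frac{8}{3} + \frac{7}{3}\right) - 9} = \frac{1}{- \frac{1}{3} - 9} = \frac{1}{- \frac{28}{3}} = - \frac{3}{28} \approx -0.10714$)
$F{\left(p,l \right)} = - \frac{3 p}{28}$
$- F{\left(44 + 10,h{\left(9,A{\left(6 \right)} \right)} \right)} = - \frac{\left(-3\right) \left(44 + 10\right)}{28} = - \frac{\left(-3\right) 54}{28} = \left(-1\right) \left(- \frac{81}{14}\right) = \frac{81}{14}$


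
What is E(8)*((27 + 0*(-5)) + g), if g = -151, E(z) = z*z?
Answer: -7936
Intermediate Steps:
E(z) = z²
E(8)*((27 + 0*(-5)) + g) = 8²*((27 + 0*(-5)) - 151) = 64*((27 + 0) - 151) = 64*(27 - 151) = 64*(-124) = -7936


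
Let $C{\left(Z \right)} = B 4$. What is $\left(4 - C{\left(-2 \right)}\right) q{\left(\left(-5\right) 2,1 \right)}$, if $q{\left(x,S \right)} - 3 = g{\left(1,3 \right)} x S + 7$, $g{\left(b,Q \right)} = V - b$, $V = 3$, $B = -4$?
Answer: $-200$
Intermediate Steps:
$C{\left(Z \right)} = -16$ ($C{\left(Z \right)} = \left(-4\right) 4 = -16$)
$g{\left(b,Q \right)} = 3 - b$
$q{\left(x,S \right)} = 10 + 2 S x$ ($q{\left(x,S \right)} = 3 + \left(\left(3 - 1\right) x S + 7\right) = 3 + \left(2 x S + 7\right) = 3 + \left(2 S x + 7\right) = 3 + \left(7 + 2 S x\right) = 10 + 2 S x$)
$\left(4 - C{\left(-2 \right)}\right) q{\left(\left(-5\right) 2,1 \right)} = \left(4 - -16\right) \left(10 + 2 \cdot 1 \left(\left(-5\right) 2\right)\right) = \left(4 + 16\right) \left(10 + 2 \cdot 1 \left(-10\right)\right) = 20 \left(10 - 20\right) = 20 \left(-10\right) = -200$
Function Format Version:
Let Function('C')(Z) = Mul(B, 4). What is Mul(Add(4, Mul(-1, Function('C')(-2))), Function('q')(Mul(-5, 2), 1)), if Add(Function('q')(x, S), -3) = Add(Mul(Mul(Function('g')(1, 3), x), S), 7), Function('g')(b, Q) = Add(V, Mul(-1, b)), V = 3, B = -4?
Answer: -200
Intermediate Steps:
Function('C')(Z) = -16 (Function('C')(Z) = Mul(-4, 4) = -16)
Function('g')(b, Q) = Add(3, Mul(-1, b))
Function('q')(x, S) = Add(10, Mul(2, S, x)) (Function('q')(x, S) = Add(3, Add(Mul(Mul(Add(3, Mul(-1, 1)), x), S), 7)) = Add(3, Add(Mul(Mul(Add(3, -1), x), S), 7)) = Add(3, Add(Mul(Mul(2, x), S), 7)) = Add(3, Add(Mul(2, S, x), 7)) = Add(3, Add(7, Mul(2, S, x))) = Add(10, Mul(2, S, x)))
Mul(Add(4, Mul(-1, Function('C')(-2))), Function('q')(Mul(-5, 2), 1)) = Mul(Add(4, Mul(-1, -16)), Add(10, Mul(2, 1, Mul(-5, 2)))) = Mul(Add(4, 16), Add(10, Mul(2, 1, -10))) = Mul(20, Add(10, -20)) = Mul(20, -10) = -200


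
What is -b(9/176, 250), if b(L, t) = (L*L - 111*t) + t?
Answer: 851839919/30976 ≈ 27500.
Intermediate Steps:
b(L, t) = L**2 - 110*t (b(L, t) = (L**2 - 111*t) + t = L**2 - 110*t)
-b(9/176, 250) = -((9/176)**2 - 110*250) = -((9*(1/176))**2 - 27500) = -((9/176)**2 - 27500) = -(81/30976 - 27500) = -1*(-851839919/30976) = 851839919/30976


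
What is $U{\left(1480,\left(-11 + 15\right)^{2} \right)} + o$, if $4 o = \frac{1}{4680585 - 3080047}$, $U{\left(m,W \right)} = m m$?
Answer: $\frac{14023273740801}{6402152} \approx 2.1904 \cdot 10^{6}$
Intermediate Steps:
$U{\left(m,W \right)} = m^{2}$
$o = \frac{1}{6402152}$ ($o = \frac{1}{4 \left(4680585 - 3080047\right)} = \frac{1}{4 \cdot 1600538} = \frac{1}{4} \cdot \frac{1}{1600538} = \frac{1}{6402152} \approx 1.562 \cdot 10^{-7}$)
$U{\left(1480,\left(-11 + 15\right)^{2} \right)} + o = 1480^{2} + \frac{1}{6402152} = 2190400 + \frac{1}{6402152} = \frac{14023273740801}{6402152}$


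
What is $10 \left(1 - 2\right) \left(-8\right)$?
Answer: $80$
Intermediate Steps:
$10 \left(1 - 2\right) \left(-8\right) = 10 \left(-1\right) \left(-8\right) = \left(-10\right) \left(-8\right) = 80$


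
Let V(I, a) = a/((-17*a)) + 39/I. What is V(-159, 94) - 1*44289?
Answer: -39904663/901 ≈ -44289.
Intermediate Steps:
V(I, a) = -1/17 + 39/I (V(I, a) = a*(-1/(17*a)) + 39/I = -1/17 + 39/I)
V(-159, 94) - 1*44289 = (1/17)*(663 - 1*(-159))/(-159) - 1*44289 = (1/17)*(-1/159)*(663 + 159) - 44289 = (1/17)*(-1/159)*822 - 44289 = -274/901 - 44289 = -39904663/901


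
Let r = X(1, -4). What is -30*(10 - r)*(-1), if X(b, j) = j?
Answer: 420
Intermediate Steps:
r = -4
-30*(10 - r)*(-1) = -30*(10 - 1*(-4))*(-1) = -30*(10 + 4)*(-1) = -30*14*(-1) = -420*(-1) = 420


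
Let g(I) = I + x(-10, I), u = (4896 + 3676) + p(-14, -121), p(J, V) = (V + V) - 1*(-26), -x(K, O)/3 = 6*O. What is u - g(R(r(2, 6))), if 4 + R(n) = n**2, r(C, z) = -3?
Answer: 8441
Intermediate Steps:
x(K, O) = -18*O
p(J, V) = 26 + 2*V (p(J, V) = 2*V + 26 = 26 + 2*V)
R(n) = -4 + n**2
u = 8356 (u = (4896 + 3676) + (26 + 2*(-121)) = 8572 + (26 - 242) = 8572 - 216 = 8356)
g(I) = -17*I (g(I) = I - 18*I = -17*I)
u - g(R(r(2, 6))) = 8356 - (-17)*(-4 + (-3)**2) = 8356 - (-17)*(-4 + 9) = 8356 - (-17)*5 = 8356 - 1*(-85) = 8356 + 85 = 8441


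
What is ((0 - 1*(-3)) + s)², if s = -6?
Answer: 9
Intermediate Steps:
((0 - 1*(-3)) + s)² = ((0 - 1*(-3)) - 6)² = ((0 + 3) - 6)² = (3 - 6)² = (-3)² = 9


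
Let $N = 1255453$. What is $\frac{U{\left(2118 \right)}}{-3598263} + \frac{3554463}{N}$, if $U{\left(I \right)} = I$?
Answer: $\frac{4262411216105}{1505816692713} \approx 2.8306$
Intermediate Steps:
$\frac{U{\left(2118 \right)}}{-3598263} + \frac{3554463}{N} = \frac{2118}{-3598263} + \frac{3554463}{1255453} = 2118 \left(- \frac{1}{3598263}\right) + 3554463 \cdot \frac{1}{1255453} = - \frac{706}{1199421} + \frac{3554463}{1255453} = \frac{4262411216105}{1505816692713}$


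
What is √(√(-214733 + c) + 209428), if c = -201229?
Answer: √(209428 + 3*I*√46218) ≈ 457.63 + 0.7047*I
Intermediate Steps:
√(√(-214733 + c) + 209428) = √(√(-214733 - 201229) + 209428) = √(√(-415962) + 209428) = √(3*I*√46218 + 209428) = √(209428 + 3*I*√46218)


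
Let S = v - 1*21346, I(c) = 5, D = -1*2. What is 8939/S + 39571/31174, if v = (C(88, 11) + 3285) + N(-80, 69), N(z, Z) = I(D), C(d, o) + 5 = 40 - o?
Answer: 31062849/40152112 ≈ 0.77363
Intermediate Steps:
D = -2
C(d, o) = 35 - o (C(d, o) = -5 + (40 - o) = 35 - o)
N(z, Z) = 5
v = 3314 (v = ((35 - 1*11) + 3285) + 5 = ((35 - 11) + 3285) + 5 = (24 + 3285) + 5 = 3309 + 5 = 3314)
S = -18032 (S = 3314 - 1*21346 = 3314 - 21346 = -18032)
8939/S + 39571/31174 = 8939/(-18032) + 39571/31174 = 8939*(-1/18032) + 39571*(1/31174) = -1277/2576 + 39571/31174 = 31062849/40152112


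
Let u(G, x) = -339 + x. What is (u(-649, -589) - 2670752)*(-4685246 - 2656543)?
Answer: 19614910835520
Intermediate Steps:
(u(-649, -589) - 2670752)*(-4685246 - 2656543) = ((-339 - 589) - 2670752)*(-4685246 - 2656543) = (-928 - 2670752)*(-7341789) = -2671680*(-7341789) = 19614910835520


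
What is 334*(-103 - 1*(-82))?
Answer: -7014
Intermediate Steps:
334*(-103 - 1*(-82)) = 334*(-103 + 82) = 334*(-21) = -7014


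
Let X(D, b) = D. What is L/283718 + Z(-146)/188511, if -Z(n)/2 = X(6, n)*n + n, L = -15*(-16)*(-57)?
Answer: -999455444/26741981949 ≈ -0.037374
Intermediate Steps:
L = -13680 (L = 240*(-57) = -13680)
Z(n) = -14*n (Z(n) = -2*(6*n + n) = -14*n)
L/283718 + Z(-146)/188511 = -13680/283718 - 14*(-146)/188511 = -13680*1/283718 + 2044*(1/188511) = -6840/141859 + 2044/188511 = -999455444/26741981949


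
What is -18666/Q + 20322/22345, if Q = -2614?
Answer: 235106739/29204915 ≈ 8.0502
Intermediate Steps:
-18666/Q + 20322/22345 = -18666/(-2614) + 20322/22345 = -18666*(-1/2614) + 20322*(1/22345) = 9333/1307 + 20322/22345 = 235106739/29204915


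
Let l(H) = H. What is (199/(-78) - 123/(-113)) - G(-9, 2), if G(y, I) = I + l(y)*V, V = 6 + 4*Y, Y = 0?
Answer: 445435/8814 ≈ 50.537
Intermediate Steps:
V = 6 (V = 6 + 4*0 = 6 + 0 = 6)
G(y, I) = I + 6*y (G(y, I) = I + y*6 = I + 6*y)
(199/(-78) - 123/(-113)) - G(-9, 2) = (199/(-78) - 123/(-113)) - (2 + 6*(-9)) = (199*(-1/78) - 123*(-1/113)) - (2 - 54) = (-199/78 + 123/113) - 1*(-52) = -12893/8814 + 52 = 445435/8814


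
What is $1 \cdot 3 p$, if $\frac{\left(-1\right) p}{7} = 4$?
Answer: $-84$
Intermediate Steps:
$p = -28$ ($p = \left(-7\right) 4 = -28$)
$1 \cdot 3 p = 1 \cdot 3 \left(-28\right) = 3 \left(-28\right) = -84$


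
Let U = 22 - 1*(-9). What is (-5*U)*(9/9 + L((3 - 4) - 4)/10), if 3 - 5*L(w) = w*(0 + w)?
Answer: -434/5 ≈ -86.800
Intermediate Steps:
L(w) = ⅗ - w²/5 (L(w) = ⅗ - w*(0 + w)/5 = ⅗ - w*w/5 = ⅗ - w²/5)
U = 31 (U = 22 + 9 = 31)
(-5*U)*(9/9 + L((3 - 4) - 4)/10) = (-5*31)*(9/9 + (⅗ - ((3 - 4) - 4)²/5)/10) = -155*(9*(⅑) + (⅗ - (-1 - 4)²/5)*(⅒)) = -155*(1 + (⅗ - ⅕*(-5)²)*(⅒)) = -155*(1 + (⅗ - ⅕*25)*(⅒)) = -155*(1 + (⅗ - 5)*(⅒)) = -155*(1 - 22/5*⅒) = -155*(1 - 11/25) = -155*14/25 = -434/5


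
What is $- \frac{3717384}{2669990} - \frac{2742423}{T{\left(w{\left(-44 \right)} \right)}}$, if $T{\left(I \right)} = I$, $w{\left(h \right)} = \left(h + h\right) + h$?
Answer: $\frac{1220291881847}{58739780} \approx 20775.0$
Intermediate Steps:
$w{\left(h \right)} = 3 h$ ($w{\left(h \right)} = 2 h + h = 3 h$)
$- \frac{3717384}{2669990} - \frac{2742423}{T{\left(w{\left(-44 \right)} \right)}} = - \frac{3717384}{2669990} - \frac{2742423}{3 \left(-44\right)} = \left(-3717384\right) \frac{1}{2669990} - \frac{2742423}{-132} = - \frac{1858692}{1334995} - - \frac{914141}{44} = - \frac{1858692}{1334995} + \frac{914141}{44} = \frac{1220291881847}{58739780}$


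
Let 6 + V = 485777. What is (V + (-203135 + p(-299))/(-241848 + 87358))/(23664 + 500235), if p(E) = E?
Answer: 5360497516/5781225465 ≈ 0.92723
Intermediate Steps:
V = 485771 (V = -6 + 485777 = 485771)
(V + (-203135 + p(-299))/(-241848 + 87358))/(23664 + 500235) = (485771 + (-203135 - 299)/(-241848 + 87358))/(23664 + 500235) = (485771 - 203434/(-154490))/523899 = (485771 - 203434*(-1/154490))*(1/523899) = (485771 + 14531/11035)*(1/523899) = (5360497516/11035)*(1/523899) = 5360497516/5781225465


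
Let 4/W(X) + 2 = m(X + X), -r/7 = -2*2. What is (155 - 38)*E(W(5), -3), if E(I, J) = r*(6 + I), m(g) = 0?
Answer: 13104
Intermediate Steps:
r = 28 (r = -(-14)*2 = -7*(-4) = 28)
W(X) = -2 (W(X) = 4/(-2 + 0) = 4/(-2) = 4*(-½) = -2)
E(I, J) = 168 + 28*I (E(I, J) = 28*(6 + I) = 168 + 28*I)
(155 - 38)*E(W(5), -3) = (155 - 38)*(168 + 28*(-2)) = 117*(168 - 56) = 117*112 = 13104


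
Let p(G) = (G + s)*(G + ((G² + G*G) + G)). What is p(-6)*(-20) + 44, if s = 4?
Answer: 2444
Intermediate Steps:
p(G) = (4 + G)*(2*G + 2*G²) (p(G) = (G + 4)*(G + ((G² + G*G) + G)) = (4 + G)*(G + ((G² + G²) + G)) = (4 + G)*(G + (2*G² + G)) = (4 + G)*(G + (G + 2*G²)) = (4 + G)*(2*G + 2*G²))
p(-6)*(-20) + 44 = (2*(-6)*(4 + (-6)² + 5*(-6)))*(-20) + 44 = (2*(-6)*(4 + 36 - 30))*(-20) + 44 = (2*(-6)*10)*(-20) + 44 = -120*(-20) + 44 = 2400 + 44 = 2444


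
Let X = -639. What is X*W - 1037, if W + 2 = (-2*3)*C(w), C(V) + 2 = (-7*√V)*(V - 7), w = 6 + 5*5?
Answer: -7427 - 644112*√31 ≈ -3.5937e+6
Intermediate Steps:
w = 31 (w = 6 + 25 = 31)
C(V) = -2 - 7*√V*(-7 + V) (C(V) = -2 + (-7*√V)*(V - 7) = -2 + (-7*√V)*(-7 + V) = -2 - 7*√V*(-7 + V))
W = 10 + 1008*√31 (W = -2 + (-2*3)*(-2 - 217*√31 + 49*√31) = -2 - 6*(-2 - 217*√31 + 49*√31) = -2 - 6*(-2 - 168*√31) = -2 + (12 + 1008*√31) = 10 + 1008*√31 ≈ 5622.3)
X*W - 1037 = -639*(10 + 1008*√31) - 1037 = (-6390 - 644112*√31) - 1037 = -7427 - 644112*√31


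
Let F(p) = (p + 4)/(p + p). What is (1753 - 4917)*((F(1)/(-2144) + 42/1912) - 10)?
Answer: 8089559373/256208 ≈ 31574.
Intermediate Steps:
F(p) = (4 + p)/(2*p) (F(p) = (4 + p)/((2*p)) = (4 + p)*(1/(2*p)) = (4 + p)/(2*p))
(1753 - 4917)*((F(1)/(-2144) + 42/1912) - 10) = (1753 - 4917)*((((½)*(4 + 1)/1)/(-2144) + 42/1912) - 10) = -3164*((((½)*1*5)*(-1/2144) + 42*(1/1912)) - 10) = -3164*(((5/2)*(-1/2144) + 21/956) - 10) = -3164*((-5/4288 + 21/956) - 10) = -3164*(21317/1024832 - 10) = -3164*(-10227003/1024832) = 8089559373/256208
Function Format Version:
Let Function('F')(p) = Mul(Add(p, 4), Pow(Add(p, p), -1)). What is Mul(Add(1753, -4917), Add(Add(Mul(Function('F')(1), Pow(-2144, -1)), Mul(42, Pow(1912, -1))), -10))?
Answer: Rational(8089559373, 256208) ≈ 31574.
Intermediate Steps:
Function('F')(p) = Mul(Rational(1, 2), Pow(p, -1), Add(4, p)) (Function('F')(p) = Mul(Add(4, p), Pow(Mul(2, p), -1)) = Mul(Add(4, p), Mul(Rational(1, 2), Pow(p, -1))) = Mul(Rational(1, 2), Pow(p, -1), Add(4, p)))
Mul(Add(1753, -4917), Add(Add(Mul(Function('F')(1), Pow(-2144, -1)), Mul(42, Pow(1912, -1))), -10)) = Mul(Add(1753, -4917), Add(Add(Mul(Mul(Rational(1, 2), Pow(1, -1), Add(4, 1)), Pow(-2144, -1)), Mul(42, Pow(1912, -1))), -10)) = Mul(-3164, Add(Add(Mul(Mul(Rational(1, 2), 1, 5), Rational(-1, 2144)), Mul(42, Rational(1, 1912))), -10)) = Mul(-3164, Add(Add(Mul(Rational(5, 2), Rational(-1, 2144)), Rational(21, 956)), -10)) = Mul(-3164, Add(Add(Rational(-5, 4288), Rational(21, 956)), -10)) = Mul(-3164, Add(Rational(21317, 1024832), -10)) = Mul(-3164, Rational(-10227003, 1024832)) = Rational(8089559373, 256208)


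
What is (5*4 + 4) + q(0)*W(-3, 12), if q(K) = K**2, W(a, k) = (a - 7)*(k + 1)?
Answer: 24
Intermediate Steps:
W(a, k) = (1 + k)*(-7 + a) (W(a, k) = (-7 + a)*(1 + k) = (1 + k)*(-7 + a))
(5*4 + 4) + q(0)*W(-3, 12) = (5*4 + 4) + 0**2*(-7 - 3 - 7*12 - 3*12) = (20 + 4) + 0*(-7 - 3 - 84 - 36) = 24 + 0*(-130) = 24 + 0 = 24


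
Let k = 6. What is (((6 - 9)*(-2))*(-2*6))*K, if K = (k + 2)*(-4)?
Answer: 2304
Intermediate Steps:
K = -32 (K = (6 + 2)*(-4) = 8*(-4) = -32)
(((6 - 9)*(-2))*(-2*6))*K = (((6 - 9)*(-2))*(-2*6))*(-32) = (-3*(-2)*(-12))*(-32) = (6*(-12))*(-32) = -72*(-32) = 2304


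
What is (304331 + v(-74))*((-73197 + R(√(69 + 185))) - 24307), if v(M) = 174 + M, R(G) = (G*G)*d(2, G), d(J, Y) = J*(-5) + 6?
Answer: -29992542120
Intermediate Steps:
d(J, Y) = 6 - 5*J (d(J, Y) = -5*J + 6 = 6 - 5*J)
R(G) = -4*G² (R(G) = (G*G)*(6 - 5*2) = G²*(6 - 10) = G²*(-4) = -4*G²)
(304331 + v(-74))*((-73197 + R(√(69 + 185))) - 24307) = (304331 + (174 - 74))*((-73197 - 4*(√(69 + 185))²) - 24307) = (304331 + 100)*((-73197 - 4*(√254)²) - 24307) = 304431*((-73197 - 4*254) - 24307) = 304431*((-73197 - 1016) - 24307) = 304431*(-74213 - 24307) = 304431*(-98520) = -29992542120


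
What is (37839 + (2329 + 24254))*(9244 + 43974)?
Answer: 3428409996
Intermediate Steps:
(37839 + (2329 + 24254))*(9244 + 43974) = (37839 + 26583)*53218 = 64422*53218 = 3428409996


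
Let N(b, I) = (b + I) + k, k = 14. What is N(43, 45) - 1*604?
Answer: -502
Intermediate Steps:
N(b, I) = 14 + I + b (N(b, I) = (b + I) + 14 = (I + b) + 14 = 14 + I + b)
N(43, 45) - 1*604 = (14 + 45 + 43) - 1*604 = 102 - 604 = -502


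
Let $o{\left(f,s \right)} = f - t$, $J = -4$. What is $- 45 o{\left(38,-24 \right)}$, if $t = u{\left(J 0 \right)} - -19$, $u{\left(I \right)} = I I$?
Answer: $-855$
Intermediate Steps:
$u{\left(I \right)} = I^{2}$
$t = 19$ ($t = \left(\left(-4\right) 0\right)^{2} - -19 = 0^{2} + 19 = 0 + 19 = 19$)
$o{\left(f,s \right)} = -19 + f$ ($o{\left(f,s \right)} = f - 19 = -19 + f$)
$- 45 o{\left(38,-24 \right)} = - 45 \left(-19 + 38\right) = \left(-45\right) 19 = -855$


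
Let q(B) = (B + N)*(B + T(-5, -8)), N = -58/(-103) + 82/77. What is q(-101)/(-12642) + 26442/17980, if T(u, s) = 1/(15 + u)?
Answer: 610690752313/901370680980 ≈ 0.67751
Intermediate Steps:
N = 12912/7931 (N = -58*(-1/103) + 82*(1/77) = 58/103 + 82/77 = 12912/7931 ≈ 1.6280)
q(B) = (⅒ + B)*(12912/7931 + B) (q(B) = (B + 12912/7931)*(B + 1/(15 - 5)) = (12912/7931 + B)*(B + 1/10) = (12912/7931 + B)*(B + ⅒) = (12912/7931 + B)*(⅒ + B) = (⅒ + B)*(12912/7931 + B))
q(-101)/(-12642) + 26442/17980 = (6456/39655 + (-101)² + (137051/79310)*(-101))/(-12642) + 26442/17980 = (6456/39655 + 10201 - 13842151/79310)*(-1/12642) + 26442*(1/17980) = (795212071/79310)*(-1/12642) + 13221/8990 = -795212071/1002637020 + 13221/8990 = 610690752313/901370680980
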